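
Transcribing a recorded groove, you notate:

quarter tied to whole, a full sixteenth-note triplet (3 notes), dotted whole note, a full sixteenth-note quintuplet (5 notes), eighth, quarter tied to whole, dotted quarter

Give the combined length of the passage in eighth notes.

In eighth notes: quarter tied to whole (quarter + whole) = 10; a full sixteenth-note triplet (3 notes) (three triplet sixteenths span one eighth) = 1; dotted whole note = 12; a full sixteenth-note quintuplet (5 notes) (five quintuplet sixteenths span one quarter) = 2; eighth = 1; quarter tied to whole (quarter + whole) = 10; dotted quarter = 3.
Sum: 10 + 1 + 12 + 2 + 1 + 10 + 3 = 39 eighth notes.

39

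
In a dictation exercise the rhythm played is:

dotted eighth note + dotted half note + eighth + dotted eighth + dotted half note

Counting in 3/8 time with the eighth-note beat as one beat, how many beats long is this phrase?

16

One eighth-note beat = 2 sixteenth notes.
Convert each value to sixteenth notes: dotted eighth note = 3; dotted half note = 12; eighth = 2; dotted eighth = 3; dotted half note = 12.
Altogether 3 + 12 + 2 + 3 + 12 = 32.
32 ÷ 2 = 16 beats.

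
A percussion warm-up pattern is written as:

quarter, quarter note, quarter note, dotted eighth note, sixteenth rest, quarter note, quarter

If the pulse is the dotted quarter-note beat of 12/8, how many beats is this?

4

One dotted quarter-note beat = 6 sixteenth notes.
Convert each value to sixteenth notes: quarter = 4; quarter note = 4; quarter note = 4; dotted eighth note = 3; sixteenth rest = 1; quarter note = 4; quarter = 4.
Total: 4 + 4 + 4 + 3 + 1 + 4 + 4 = 24.
24 ÷ 6 = 4 beats.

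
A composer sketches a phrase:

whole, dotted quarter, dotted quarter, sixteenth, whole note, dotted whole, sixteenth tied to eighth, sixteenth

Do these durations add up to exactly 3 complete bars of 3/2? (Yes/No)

No

One bar of 3/2 = 24 sixteenth notes, so 3 bars = 72.
Each duration in sixteenth notes: whole = 16; dotted quarter = 6; dotted quarter = 6; sixteenth = 1; whole note = 16; dotted whole = 24; sixteenth tied to eighth (sixteenth + eighth) = 3; sixteenth = 1.
Total: 16 + 6 + 6 + 1 + 16 + 24 + 3 + 1 = 73.
73 exceeds 72, so the answer is No.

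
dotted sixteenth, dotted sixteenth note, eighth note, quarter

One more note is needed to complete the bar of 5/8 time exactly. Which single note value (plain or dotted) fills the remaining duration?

The bar of 5/8 = 20 thirty-second notes.
Convert each value to thirty-second notes: dotted sixteenth = 3; dotted sixteenth note = 3; eighth note = 4; quarter = 8.
Sum: 3 + 3 + 4 + 8 = 18.
Remaining: 20 − 18 = 2 thirty-second notes, which is a sixteenth note.

sixteenth note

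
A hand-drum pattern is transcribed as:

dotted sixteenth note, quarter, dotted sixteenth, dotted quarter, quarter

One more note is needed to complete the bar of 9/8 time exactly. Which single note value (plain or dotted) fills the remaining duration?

The bar of 9/8 = 36 thirty-second notes.
Each duration in thirty-second notes: dotted sixteenth note = 3; quarter = 8; dotted sixteenth = 3; dotted quarter = 12; quarter = 8.
Altogether 3 + 8 + 3 + 12 + 8 = 34.
Remaining: 36 − 34 = 2 thirty-second notes, which is a sixteenth note.

sixteenth note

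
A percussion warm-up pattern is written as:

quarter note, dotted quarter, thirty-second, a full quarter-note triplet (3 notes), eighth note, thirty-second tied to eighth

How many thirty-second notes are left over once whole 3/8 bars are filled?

10

One bar of 3/8 = 12 thirty-second notes.
Each duration in thirty-second notes: quarter note = 8; dotted quarter = 12; thirty-second = 1; a full quarter-note triplet (3 notes) (three triplet quarters span one half) = 16; eighth note = 4; thirty-second tied to eighth (thirty-second + eighth) = 5.
Sum: 8 + 12 + 1 + 16 + 4 + 5 = 46.
46 ÷ 12 = 3 complete bars with 10 thirty-second notes remaining.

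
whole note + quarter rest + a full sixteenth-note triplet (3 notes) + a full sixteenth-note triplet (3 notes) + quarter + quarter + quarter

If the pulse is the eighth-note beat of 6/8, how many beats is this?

One eighth-note beat = 2 sixteenth notes.
In sixteenth notes: whole note = 16; quarter rest = 4; a full sixteenth-note triplet (3 notes) (three triplet sixteenths span one eighth) = 2; a full sixteenth-note triplet (3 notes) (three triplet sixteenths span one eighth) = 2; quarter = 4; quarter = 4; quarter = 4.
Sum: 16 + 4 + 2 + 2 + 4 + 4 + 4 = 36.
36 ÷ 2 = 18 beats.

18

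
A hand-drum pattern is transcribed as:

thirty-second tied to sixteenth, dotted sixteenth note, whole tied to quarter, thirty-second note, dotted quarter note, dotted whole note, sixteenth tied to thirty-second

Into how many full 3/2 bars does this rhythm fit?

2

One bar of 3/2 = 48 thirty-second notes.
In thirty-second notes: thirty-second tied to sixteenth (thirty-second + sixteenth) = 3; dotted sixteenth note = 3; whole tied to quarter (whole + quarter) = 40; thirty-second note = 1; dotted quarter note = 12; dotted whole note = 48; sixteenth tied to thirty-second (sixteenth + thirty-second) = 3.
Altogether 3 + 3 + 40 + 1 + 12 + 48 + 3 = 110.
110 ÷ 48 = 2 complete bars with 14 left over.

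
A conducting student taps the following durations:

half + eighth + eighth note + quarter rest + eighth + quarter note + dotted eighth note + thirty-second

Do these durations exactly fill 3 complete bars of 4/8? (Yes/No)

One bar of 4/8 = 16 thirty-second notes, so 3 bars = 48.
Each duration in thirty-second notes: half = 16; eighth = 4; eighth note = 4; quarter rest = 8; eighth = 4; quarter note = 8; dotted eighth note = 6; thirty-second = 1.
Altogether 16 + 4 + 4 + 8 + 4 + 8 + 6 + 1 = 51.
51 exceeds 48, so the answer is No.

No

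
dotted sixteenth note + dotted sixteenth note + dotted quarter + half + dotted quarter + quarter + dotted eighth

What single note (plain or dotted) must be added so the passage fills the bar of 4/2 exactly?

eighth note

The bar of 4/2 = 64 thirty-second notes.
Convert each value to thirty-second notes: dotted sixteenth note = 3; dotted sixteenth note = 3; dotted quarter = 12; half = 16; dotted quarter = 12; quarter = 8; dotted eighth = 6.
Adding: 3 + 3 + 12 + 16 + 12 + 8 + 6 = 60.
Remaining: 64 − 60 = 4 thirty-second notes, which is a eighth note.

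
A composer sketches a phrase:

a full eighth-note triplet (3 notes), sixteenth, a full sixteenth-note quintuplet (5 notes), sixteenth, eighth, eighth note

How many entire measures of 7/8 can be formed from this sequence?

1

One bar of 7/8 = 14 sixteenth notes.
In sixteenth notes: a full eighth-note triplet (3 notes) (three triplet eighths span one quarter) = 4; sixteenth = 1; a full sixteenth-note quintuplet (5 notes) (five quintuplet sixteenths span one quarter) = 4; sixteenth = 1; eighth = 2; eighth note = 2.
Adding: 4 + 1 + 4 + 1 + 2 + 2 = 14.
14 ÷ 14 = 1 complete bar with 0 left over.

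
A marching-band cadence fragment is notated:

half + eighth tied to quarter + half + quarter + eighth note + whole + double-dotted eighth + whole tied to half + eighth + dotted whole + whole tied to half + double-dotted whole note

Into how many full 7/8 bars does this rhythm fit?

One bar of 7/8 = 28 thirty-second notes.
In thirty-second notes: half = 16; eighth tied to quarter (eighth + quarter) = 12; half = 16; quarter = 8; eighth note = 4; whole = 32; double-dotted eighth = 7; whole tied to half (whole + half) = 48; eighth = 4; dotted whole = 48; whole tied to half (whole + half) = 48; double-dotted whole note = 56.
Sum: 16 + 12 + 16 + 8 + 4 + 32 + 7 + 48 + 4 + 48 + 48 + 56 = 299.
299 ÷ 28 = 10 complete bars with 19 left over.

10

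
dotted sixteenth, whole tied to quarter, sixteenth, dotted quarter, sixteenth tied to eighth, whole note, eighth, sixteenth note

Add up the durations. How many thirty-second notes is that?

Express everything in thirty-second notes: dotted sixteenth = 3; whole tied to quarter (whole + quarter) = 40; sixteenth = 2; dotted quarter = 12; sixteenth tied to eighth (sixteenth + eighth) = 6; whole note = 32; eighth = 4; sixteenth note = 2.
Total: 3 + 40 + 2 + 12 + 6 + 32 + 4 + 2 = 101 thirty-second notes.

101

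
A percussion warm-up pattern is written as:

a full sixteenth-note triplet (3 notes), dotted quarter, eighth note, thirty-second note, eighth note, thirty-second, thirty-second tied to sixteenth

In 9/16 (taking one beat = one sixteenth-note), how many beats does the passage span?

14.5

One sixteenth-note beat = 2 thirty-second notes.
Working in thirty-second notes: a full sixteenth-note triplet (3 notes) (three triplet sixteenths span one eighth) = 4; dotted quarter = 12; eighth note = 4; thirty-second note = 1; eighth note = 4; thirty-second = 1; thirty-second tied to sixteenth (thirty-second + sixteenth) = 3.
Total: 4 + 12 + 4 + 1 + 4 + 1 + 3 = 29.
29 ÷ 2 = 14.5 beats.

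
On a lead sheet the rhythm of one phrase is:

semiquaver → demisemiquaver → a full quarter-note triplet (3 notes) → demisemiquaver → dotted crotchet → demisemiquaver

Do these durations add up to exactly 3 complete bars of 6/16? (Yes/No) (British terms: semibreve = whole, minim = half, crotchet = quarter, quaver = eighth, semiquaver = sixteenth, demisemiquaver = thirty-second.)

No

One bar of 6/16 = 12 thirty-second notes, so 3 bars = 36.
Each duration in thirty-second notes: semiquaver = 2; demisemiquaver = 1; a full quarter-note triplet (3 notes) (three triplet quarters span one half) = 16; demisemiquaver = 1; dotted crotchet = 12; demisemiquaver = 1.
Adding: 2 + 1 + 16 + 1 + 12 + 1 = 33.
33 falls short of 36, so the answer is No.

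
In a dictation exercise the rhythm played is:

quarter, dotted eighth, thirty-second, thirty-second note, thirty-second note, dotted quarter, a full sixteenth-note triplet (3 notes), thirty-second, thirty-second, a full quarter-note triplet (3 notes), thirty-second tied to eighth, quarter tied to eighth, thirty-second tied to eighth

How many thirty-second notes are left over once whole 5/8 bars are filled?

13

One bar of 5/8 = 20 thirty-second notes.
Each duration in thirty-second notes: quarter = 8; dotted eighth = 6; thirty-second = 1; thirty-second note = 1; thirty-second note = 1; dotted quarter = 12; a full sixteenth-note triplet (3 notes) (three triplet sixteenths span one eighth) = 4; thirty-second = 1; thirty-second = 1; a full quarter-note triplet (3 notes) (three triplet quarters span one half) = 16; thirty-second tied to eighth (thirty-second + eighth) = 5; quarter tied to eighth (quarter + eighth) = 12; thirty-second tied to eighth (thirty-second + eighth) = 5.
Sum: 8 + 6 + 1 + 1 + 1 + 12 + 4 + 1 + 1 + 16 + 5 + 12 + 5 = 73.
73 ÷ 20 = 3 complete bars with 13 thirty-second notes remaining.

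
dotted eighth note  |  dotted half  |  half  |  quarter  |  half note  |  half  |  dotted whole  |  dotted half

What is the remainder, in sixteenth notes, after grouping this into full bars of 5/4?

19

One bar of 5/4 = 20 sixteenth notes.
In sixteenth notes: dotted eighth note = 3; dotted half = 12; half = 8; quarter = 4; half note = 8; half = 8; dotted whole = 24; dotted half = 12.
Total: 3 + 12 + 8 + 4 + 8 + 8 + 24 + 12 = 79.
79 ÷ 20 = 3 complete bars with 19 sixteenth notes remaining.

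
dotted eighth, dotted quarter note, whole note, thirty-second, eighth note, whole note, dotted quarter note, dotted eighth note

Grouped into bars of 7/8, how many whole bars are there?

One bar of 7/8 = 28 thirty-second notes.
Convert each value to thirty-second notes: dotted eighth = 6; dotted quarter note = 12; whole note = 32; thirty-second = 1; eighth note = 4; whole note = 32; dotted quarter note = 12; dotted eighth note = 6.
Total: 6 + 12 + 32 + 1 + 4 + 32 + 12 + 6 = 105.
105 ÷ 28 = 3 complete bars with 21 left over.

3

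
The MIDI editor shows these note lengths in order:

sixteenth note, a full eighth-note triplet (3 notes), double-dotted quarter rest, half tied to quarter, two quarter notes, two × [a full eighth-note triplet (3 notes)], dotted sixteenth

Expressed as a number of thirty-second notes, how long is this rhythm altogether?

Each duration in thirty-second notes: sixteenth note = 2; a full eighth-note triplet (3 notes) (three triplet eighths span one quarter) = 8; double-dotted quarter rest = 14; half tied to quarter (half + quarter) = 24; quarter note = 8; quarter note = 8; a full eighth-note triplet (3 notes) (three triplet eighths span one quarter) = 8; a full eighth-note triplet (3 notes) (three triplet eighths span one quarter) = 8; dotted sixteenth = 3.
Altogether 2 + 8 + 14 + 24 + 8 + 8 + 8 + 8 + 3 = 83 thirty-second notes.

83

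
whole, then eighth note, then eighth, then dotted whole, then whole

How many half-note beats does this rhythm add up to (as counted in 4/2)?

7.5

One half-note beat = 4 eighth notes.
Express everything in eighth notes: whole = 8; eighth note = 1; eighth = 1; dotted whole = 12; whole = 8.
Sum: 8 + 1 + 1 + 12 + 8 = 30.
30 ÷ 4 = 7.5 beats.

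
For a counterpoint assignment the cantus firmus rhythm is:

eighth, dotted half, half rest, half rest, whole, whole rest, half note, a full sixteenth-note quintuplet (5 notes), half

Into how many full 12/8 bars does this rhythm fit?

3

One bar of 12/8 = 12 eighth notes.
Each duration in eighth notes: eighth = 1; dotted half = 6; half rest = 4; half rest = 4; whole = 8; whole rest = 8; half note = 4; a full sixteenth-note quintuplet (5 notes) (five quintuplet sixteenths span one quarter) = 2; half = 4.
Total: 1 + 6 + 4 + 4 + 8 + 8 + 4 + 2 + 4 = 41.
41 ÷ 12 = 3 complete bars with 5 left over.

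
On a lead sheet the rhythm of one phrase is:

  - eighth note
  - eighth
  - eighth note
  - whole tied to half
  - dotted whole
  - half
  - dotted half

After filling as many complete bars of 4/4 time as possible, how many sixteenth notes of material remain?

10

One bar of 4/4 = 8 eighth notes.
Working in eighth notes: eighth note = 1; eighth = 1; eighth note = 1; whole tied to half (whole + half) = 12; dotted whole = 12; half = 4; dotted half = 6.
Total: 1 + 1 + 1 + 12 + 12 + 4 + 6 = 37.
37 ÷ 8 = 4 complete bars with 5 eighth notes remaining = 10 sixteenth notes.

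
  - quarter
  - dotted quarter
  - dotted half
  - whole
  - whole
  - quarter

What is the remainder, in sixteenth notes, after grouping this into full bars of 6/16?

4

One bar of 6/16 = 3 eighth notes.
Express everything in eighth notes: quarter = 2; dotted quarter = 3; dotted half = 6; whole = 8; whole = 8; quarter = 2.
Total: 2 + 3 + 6 + 8 + 8 + 2 = 29.
29 ÷ 3 = 9 complete bars with 2 eighth notes remaining = 4 sixteenth notes.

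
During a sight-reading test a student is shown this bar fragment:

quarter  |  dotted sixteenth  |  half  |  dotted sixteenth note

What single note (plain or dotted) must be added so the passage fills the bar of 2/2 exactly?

sixteenth note

The bar of 2/2 = 32 thirty-second notes.
In thirty-second notes: quarter = 8; dotted sixteenth = 3; half = 16; dotted sixteenth note = 3.
Total: 8 + 3 + 16 + 3 = 30.
Remaining: 32 − 30 = 2 thirty-second notes, which is a sixteenth note.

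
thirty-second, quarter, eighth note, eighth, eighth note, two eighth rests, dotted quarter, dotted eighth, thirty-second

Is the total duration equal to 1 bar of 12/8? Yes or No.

One bar of 12/8 = 48 thirty-second notes.
Convert each value to thirty-second notes: thirty-second = 1; quarter = 8; eighth note = 4; eighth = 4; eighth note = 4; eighth rest = 4; eighth rest = 4; dotted quarter = 12; dotted eighth = 6; thirty-second = 1.
Adding: 1 + 8 + 4 + 4 + 4 + 4 + 4 + 12 + 6 + 1 = 48.
48 equals 48, so the answer is Yes.

Yes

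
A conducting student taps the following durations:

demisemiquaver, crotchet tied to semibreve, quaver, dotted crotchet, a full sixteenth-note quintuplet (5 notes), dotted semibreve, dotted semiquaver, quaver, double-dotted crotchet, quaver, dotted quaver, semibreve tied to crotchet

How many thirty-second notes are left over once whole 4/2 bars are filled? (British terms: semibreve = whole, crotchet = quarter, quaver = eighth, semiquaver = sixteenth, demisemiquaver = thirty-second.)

One bar of 4/2 = 64 thirty-second notes.
Each duration in thirty-second notes: demisemiquaver = 1; crotchet tied to semibreve (crotchet + semibreve) = 40; quaver = 4; dotted crotchet = 12; a full sixteenth-note quintuplet (5 notes) (five quintuplet sixteenths span one quarter) = 8; dotted semibreve = 48; dotted semiquaver = 3; quaver = 4; double-dotted crotchet = 14; quaver = 4; dotted quaver = 6; semibreve tied to crotchet (semibreve + crotchet) = 40.
Altogether 1 + 40 + 4 + 12 + 8 + 48 + 3 + 4 + 14 + 4 + 6 + 40 = 184.
184 ÷ 64 = 2 complete bars with 56 thirty-second notes remaining.

56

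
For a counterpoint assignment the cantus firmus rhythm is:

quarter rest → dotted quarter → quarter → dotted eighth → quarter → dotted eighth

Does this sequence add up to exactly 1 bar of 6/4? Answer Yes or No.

Yes

One bar of 6/4 = 24 sixteenth notes.
Convert each value to sixteenth notes: quarter rest = 4; dotted quarter = 6; quarter = 4; dotted eighth = 3; quarter = 4; dotted eighth = 3.
Altogether 4 + 6 + 4 + 3 + 4 + 3 = 24.
24 equals 24, so the answer is Yes.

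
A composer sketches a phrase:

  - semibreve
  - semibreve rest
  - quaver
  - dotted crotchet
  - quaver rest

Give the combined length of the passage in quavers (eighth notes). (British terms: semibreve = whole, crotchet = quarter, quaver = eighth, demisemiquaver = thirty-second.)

Working in eighth notes: semibreve = 8; semibreve rest = 8; quaver = 1; dotted crotchet = 3; quaver rest = 1.
Adding: 8 + 8 + 1 + 3 + 1 = 21 eighth notes.

21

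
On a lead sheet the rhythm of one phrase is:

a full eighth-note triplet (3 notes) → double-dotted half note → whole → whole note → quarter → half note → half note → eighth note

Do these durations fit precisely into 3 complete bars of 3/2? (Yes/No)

Yes

One bar of 3/2 = 12 eighth notes, so 3 bars = 36.
Convert each value to eighth notes: a full eighth-note triplet (3 notes) (three triplet eighths span one quarter) = 2; double-dotted half note = 7; whole = 8; whole note = 8; quarter = 2; half note = 4; half note = 4; eighth note = 1.
Adding: 2 + 7 + 8 + 8 + 2 + 4 + 4 + 1 = 36.
36 equals 36, so the answer is Yes.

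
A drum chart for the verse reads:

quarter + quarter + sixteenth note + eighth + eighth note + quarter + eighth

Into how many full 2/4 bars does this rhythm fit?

2

One bar of 2/4 = 8 sixteenth notes.
Each duration in sixteenth notes: quarter = 4; quarter = 4; sixteenth note = 1; eighth = 2; eighth note = 2; quarter = 4; eighth = 2.
Altogether 4 + 4 + 1 + 2 + 2 + 4 + 2 = 19.
19 ÷ 8 = 2 complete bars with 3 left over.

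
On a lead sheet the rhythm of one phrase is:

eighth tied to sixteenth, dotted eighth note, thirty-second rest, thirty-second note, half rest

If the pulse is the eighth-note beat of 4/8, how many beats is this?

7.5

One eighth-note beat = 4 thirty-second notes.
In thirty-second notes: eighth tied to sixteenth (eighth + sixteenth) = 6; dotted eighth note = 6; thirty-second rest = 1; thirty-second note = 1; half rest = 16.
Sum: 6 + 6 + 1 + 1 + 16 = 30.
30 ÷ 4 = 7.5 beats.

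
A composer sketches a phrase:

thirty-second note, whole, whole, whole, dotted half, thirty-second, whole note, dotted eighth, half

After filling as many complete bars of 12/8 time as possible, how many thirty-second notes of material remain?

One bar of 12/8 = 48 thirty-second notes.
Each duration in thirty-second notes: thirty-second note = 1; whole = 32; whole = 32; whole = 32; dotted half = 24; thirty-second = 1; whole note = 32; dotted eighth = 6; half = 16.
Sum: 1 + 32 + 32 + 32 + 24 + 1 + 32 + 6 + 16 = 176.
176 ÷ 48 = 3 complete bars with 32 thirty-second notes remaining.

32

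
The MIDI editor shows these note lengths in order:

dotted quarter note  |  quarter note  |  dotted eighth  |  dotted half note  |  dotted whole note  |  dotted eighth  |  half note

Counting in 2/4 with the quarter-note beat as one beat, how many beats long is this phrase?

One quarter-note beat = 4 sixteenth notes.
Each duration in sixteenth notes: dotted quarter note = 6; quarter note = 4; dotted eighth = 3; dotted half note = 12; dotted whole note = 24; dotted eighth = 3; half note = 8.
Adding: 6 + 4 + 3 + 12 + 24 + 3 + 8 = 60.
60 ÷ 4 = 15 beats.

15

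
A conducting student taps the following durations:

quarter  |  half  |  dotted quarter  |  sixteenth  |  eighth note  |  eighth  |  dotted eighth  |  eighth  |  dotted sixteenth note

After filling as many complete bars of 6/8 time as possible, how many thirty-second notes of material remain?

One bar of 6/8 = 24 thirty-second notes.
Convert each value to thirty-second notes: quarter = 8; half = 16; dotted quarter = 12; sixteenth = 2; eighth note = 4; eighth = 4; dotted eighth = 6; eighth = 4; dotted sixteenth note = 3.
Sum: 8 + 16 + 12 + 2 + 4 + 4 + 6 + 4 + 3 = 59.
59 ÷ 24 = 2 complete bars with 11 thirty-second notes remaining.

11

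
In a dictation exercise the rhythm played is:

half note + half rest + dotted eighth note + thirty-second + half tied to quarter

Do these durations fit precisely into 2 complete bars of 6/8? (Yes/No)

No

One bar of 6/8 = 24 thirty-second notes, so 2 bars = 48.
In thirty-second notes: half note = 16; half rest = 16; dotted eighth note = 6; thirty-second = 1; half tied to quarter (half + quarter) = 24.
Altogether 16 + 16 + 6 + 1 + 24 = 63.
63 exceeds 48, so the answer is No.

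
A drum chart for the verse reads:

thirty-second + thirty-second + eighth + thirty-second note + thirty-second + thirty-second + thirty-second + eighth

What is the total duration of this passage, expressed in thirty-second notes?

In thirty-second notes: thirty-second = 1; thirty-second = 1; eighth = 4; thirty-second note = 1; thirty-second = 1; thirty-second = 1; thirty-second = 1; eighth = 4.
Total: 1 + 1 + 4 + 1 + 1 + 1 + 1 + 4 = 14 thirty-second notes.

14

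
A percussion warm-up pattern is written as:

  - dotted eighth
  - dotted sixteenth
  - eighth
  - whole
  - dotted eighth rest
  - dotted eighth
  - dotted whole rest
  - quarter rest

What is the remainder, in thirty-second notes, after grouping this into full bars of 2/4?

One bar of 2/4 = 16 thirty-second notes.
In thirty-second notes: dotted eighth = 6; dotted sixteenth = 3; eighth = 4; whole = 32; dotted eighth rest = 6; dotted eighth = 6; dotted whole rest = 48; quarter rest = 8.
Sum: 6 + 3 + 4 + 32 + 6 + 6 + 48 + 8 = 113.
113 ÷ 16 = 7 complete bars with 1 thirty-second note remaining.

1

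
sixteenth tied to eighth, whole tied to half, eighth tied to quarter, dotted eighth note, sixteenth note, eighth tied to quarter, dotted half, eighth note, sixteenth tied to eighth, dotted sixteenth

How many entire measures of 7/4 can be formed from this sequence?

One bar of 7/4 = 56 thirty-second notes.
In thirty-second notes: sixteenth tied to eighth (sixteenth + eighth) = 6; whole tied to half (whole + half) = 48; eighth tied to quarter (eighth + quarter) = 12; dotted eighth note = 6; sixteenth note = 2; eighth tied to quarter (eighth + quarter) = 12; dotted half = 24; eighth note = 4; sixteenth tied to eighth (sixteenth + eighth) = 6; dotted sixteenth = 3.
Altogether 6 + 48 + 12 + 6 + 2 + 12 + 24 + 4 + 6 + 3 = 123.
123 ÷ 56 = 2 complete bars with 11 left over.

2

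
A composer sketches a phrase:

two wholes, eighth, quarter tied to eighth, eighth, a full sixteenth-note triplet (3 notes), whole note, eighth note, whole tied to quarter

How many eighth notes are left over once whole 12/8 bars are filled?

One bar of 12/8 = 12 eighth notes.
Express everything in eighth notes: whole = 8; whole = 8; eighth = 1; quarter tied to eighth (quarter + eighth) = 3; eighth = 1; a full sixteenth-note triplet (3 notes) (three triplet sixteenths span one eighth) = 1; whole note = 8; eighth note = 1; whole tied to quarter (whole + quarter) = 10.
Adding: 8 + 8 + 1 + 3 + 1 + 1 + 8 + 1 + 10 = 41.
41 ÷ 12 = 3 complete bars with 5 eighth notes remaining.

5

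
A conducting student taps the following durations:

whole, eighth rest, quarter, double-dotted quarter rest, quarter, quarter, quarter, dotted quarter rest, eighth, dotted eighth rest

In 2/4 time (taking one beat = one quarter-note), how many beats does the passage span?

13

One quarter-note beat = 4 sixteenth notes.
Convert each value to sixteenth notes: whole = 16; eighth rest = 2; quarter = 4; double-dotted quarter rest = 7; quarter = 4; quarter = 4; quarter = 4; dotted quarter rest = 6; eighth = 2; dotted eighth rest = 3.
Total: 16 + 2 + 4 + 7 + 4 + 4 + 4 + 6 + 2 + 3 = 52.
52 ÷ 4 = 13 beats.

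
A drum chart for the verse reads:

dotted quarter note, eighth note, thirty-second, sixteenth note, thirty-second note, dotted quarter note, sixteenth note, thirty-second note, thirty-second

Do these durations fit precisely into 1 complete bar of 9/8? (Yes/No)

Yes

One bar of 9/8 = 36 thirty-second notes.
Each duration in thirty-second notes: dotted quarter note = 12; eighth note = 4; thirty-second = 1; sixteenth note = 2; thirty-second note = 1; dotted quarter note = 12; sixteenth note = 2; thirty-second note = 1; thirty-second = 1.
Adding: 12 + 4 + 1 + 2 + 1 + 12 + 2 + 1 + 1 = 36.
36 equals 36, so the answer is Yes.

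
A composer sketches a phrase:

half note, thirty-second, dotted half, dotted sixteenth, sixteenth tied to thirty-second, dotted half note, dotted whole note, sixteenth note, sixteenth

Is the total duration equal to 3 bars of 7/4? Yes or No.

One bar of 7/4 = 56 thirty-second notes, so 3 bars = 168.
Convert each value to thirty-second notes: half note = 16; thirty-second = 1; dotted half = 24; dotted sixteenth = 3; sixteenth tied to thirty-second (sixteenth + thirty-second) = 3; dotted half note = 24; dotted whole note = 48; sixteenth note = 2; sixteenth = 2.
Sum: 16 + 1 + 24 + 3 + 3 + 24 + 48 + 2 + 2 = 123.
123 falls short of 168, so the answer is No.

No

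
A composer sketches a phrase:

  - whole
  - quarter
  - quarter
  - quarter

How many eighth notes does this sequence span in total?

Convert each value to eighth notes: whole = 8; quarter = 2; quarter = 2; quarter = 2.
Adding: 8 + 2 + 2 + 2 = 14 eighth notes.

14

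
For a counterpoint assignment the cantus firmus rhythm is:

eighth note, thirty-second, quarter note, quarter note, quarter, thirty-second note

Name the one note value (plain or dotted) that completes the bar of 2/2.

The bar of 2/2 = 32 thirty-second notes.
Convert each value to thirty-second notes: eighth note = 4; thirty-second = 1; quarter note = 8; quarter note = 8; quarter = 8; thirty-second note = 1.
Total: 4 + 1 + 8 + 8 + 8 + 1 = 30.
Remaining: 32 − 30 = 2 thirty-second notes, which is a sixteenth note.

sixteenth note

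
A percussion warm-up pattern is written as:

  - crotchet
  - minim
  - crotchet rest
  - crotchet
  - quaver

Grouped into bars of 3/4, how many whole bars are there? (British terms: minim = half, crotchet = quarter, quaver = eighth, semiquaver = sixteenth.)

1

One bar of 3/4 = 6 eighth notes.
Each duration in eighth notes: crotchet = 2; minim = 4; crotchet rest = 2; crotchet = 2; quaver = 1.
Total: 2 + 4 + 2 + 2 + 1 = 11.
11 ÷ 6 = 1 complete bar with 5 left over.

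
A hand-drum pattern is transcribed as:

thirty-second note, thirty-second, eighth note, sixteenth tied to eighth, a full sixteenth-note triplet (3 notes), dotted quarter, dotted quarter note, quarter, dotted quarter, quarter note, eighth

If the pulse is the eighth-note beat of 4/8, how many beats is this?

One eighth-note beat = 4 thirty-second notes.
Working in thirty-second notes: thirty-second note = 1; thirty-second = 1; eighth note = 4; sixteenth tied to eighth (sixteenth + eighth) = 6; a full sixteenth-note triplet (3 notes) (three triplet sixteenths span one eighth) = 4; dotted quarter = 12; dotted quarter note = 12; quarter = 8; dotted quarter = 12; quarter note = 8; eighth = 4.
Adding: 1 + 1 + 4 + 6 + 4 + 12 + 12 + 8 + 12 + 8 + 4 = 72.
72 ÷ 4 = 18 beats.

18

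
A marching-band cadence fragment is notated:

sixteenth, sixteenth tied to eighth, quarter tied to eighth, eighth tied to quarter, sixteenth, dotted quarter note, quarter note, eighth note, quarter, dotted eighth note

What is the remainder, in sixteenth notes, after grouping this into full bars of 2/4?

4

One bar of 2/4 = 8 sixteenth notes.
In sixteenth notes: sixteenth = 1; sixteenth tied to eighth (sixteenth + eighth) = 3; quarter tied to eighth (quarter + eighth) = 6; eighth tied to quarter (eighth + quarter) = 6; sixteenth = 1; dotted quarter note = 6; quarter note = 4; eighth note = 2; quarter = 4; dotted eighth note = 3.
Altogether 1 + 3 + 6 + 6 + 1 + 6 + 4 + 2 + 4 + 3 = 36.
36 ÷ 8 = 4 complete bars with 4 sixteenth notes remaining.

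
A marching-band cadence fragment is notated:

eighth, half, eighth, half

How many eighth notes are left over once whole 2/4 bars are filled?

2

One bar of 2/4 = 4 eighth notes.
Each duration in eighth notes: eighth = 1; half = 4; eighth = 1; half = 4.
Total: 1 + 4 + 1 + 4 = 10.
10 ÷ 4 = 2 complete bars with 2 eighth notes remaining.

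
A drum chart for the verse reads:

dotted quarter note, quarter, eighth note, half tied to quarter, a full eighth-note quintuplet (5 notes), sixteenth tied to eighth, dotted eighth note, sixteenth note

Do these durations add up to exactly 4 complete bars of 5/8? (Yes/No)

One bar of 5/8 = 10 sixteenth notes, so 4 bars = 40.
Working in sixteenth notes: dotted quarter note = 6; quarter = 4; eighth note = 2; half tied to quarter (half + quarter) = 12; a full eighth-note quintuplet (5 notes) (five quintuplet eighths span one half) = 8; sixteenth tied to eighth (sixteenth + eighth) = 3; dotted eighth note = 3; sixteenth note = 1.
Adding: 6 + 4 + 2 + 12 + 8 + 3 + 3 + 1 = 39.
39 falls short of 40, so the answer is No.

No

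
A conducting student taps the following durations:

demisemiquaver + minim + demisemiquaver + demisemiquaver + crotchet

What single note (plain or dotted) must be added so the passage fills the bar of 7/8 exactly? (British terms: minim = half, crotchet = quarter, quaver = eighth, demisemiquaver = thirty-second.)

thirty-second note

The bar of 7/8 = 28 thirty-second notes.
Convert each value to thirty-second notes: demisemiquaver = 1; minim = 16; demisemiquaver = 1; demisemiquaver = 1; crotchet = 8.
Sum: 1 + 16 + 1 + 1 + 8 = 27.
Remaining: 28 − 27 = 1 thirty-second note, which is a thirty-second note.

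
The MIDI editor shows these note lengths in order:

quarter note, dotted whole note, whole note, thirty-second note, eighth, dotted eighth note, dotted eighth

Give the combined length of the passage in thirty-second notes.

105

Convert each value to thirty-second notes: quarter note = 8; dotted whole note = 48; whole note = 32; thirty-second note = 1; eighth = 4; dotted eighth note = 6; dotted eighth = 6.
Altogether 8 + 48 + 32 + 1 + 4 + 6 + 6 = 105 thirty-second notes.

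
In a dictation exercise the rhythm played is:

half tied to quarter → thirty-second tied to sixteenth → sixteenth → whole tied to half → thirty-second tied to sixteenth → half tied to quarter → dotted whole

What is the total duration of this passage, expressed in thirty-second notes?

152

Each duration in thirty-second notes: half tied to quarter (half + quarter) = 24; thirty-second tied to sixteenth (thirty-second + sixteenth) = 3; sixteenth = 2; whole tied to half (whole + half) = 48; thirty-second tied to sixteenth (thirty-second + sixteenth) = 3; half tied to quarter (half + quarter) = 24; dotted whole = 48.
Total: 24 + 3 + 2 + 48 + 3 + 24 + 48 = 152 thirty-second notes.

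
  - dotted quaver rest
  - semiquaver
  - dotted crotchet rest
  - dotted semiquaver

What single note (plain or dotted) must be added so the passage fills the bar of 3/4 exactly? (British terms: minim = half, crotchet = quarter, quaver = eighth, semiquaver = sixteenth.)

thirty-second note

The bar of 3/4 = 24 thirty-second notes.
Working in thirty-second notes: dotted quaver rest = 6; semiquaver = 2; dotted crotchet rest = 12; dotted semiquaver = 3.
Total: 6 + 2 + 12 + 3 = 23.
Remaining: 24 − 23 = 1 thirty-second note, which is a thirty-second note.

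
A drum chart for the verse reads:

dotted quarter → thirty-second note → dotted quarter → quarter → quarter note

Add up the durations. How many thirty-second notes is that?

Convert each value to thirty-second notes: dotted quarter = 12; thirty-second note = 1; dotted quarter = 12; quarter = 8; quarter note = 8.
Altogether 12 + 1 + 12 + 8 + 8 = 41 thirty-second notes.

41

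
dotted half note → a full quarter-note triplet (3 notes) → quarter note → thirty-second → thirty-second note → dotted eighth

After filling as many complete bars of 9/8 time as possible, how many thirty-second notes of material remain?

20

One bar of 9/8 = 36 thirty-second notes.
Working in thirty-second notes: dotted half note = 24; a full quarter-note triplet (3 notes) (three triplet quarters span one half) = 16; quarter note = 8; thirty-second = 1; thirty-second note = 1; dotted eighth = 6.
Altogether 24 + 16 + 8 + 1 + 1 + 6 = 56.
56 ÷ 36 = 1 complete bar with 20 thirty-second notes remaining.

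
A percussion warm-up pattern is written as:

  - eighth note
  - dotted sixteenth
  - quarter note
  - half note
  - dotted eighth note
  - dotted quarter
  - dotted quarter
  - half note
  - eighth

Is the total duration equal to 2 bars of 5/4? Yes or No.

No

One bar of 5/4 = 40 thirty-second notes, so 2 bars = 80.
Convert each value to thirty-second notes: eighth note = 4; dotted sixteenth = 3; quarter note = 8; half note = 16; dotted eighth note = 6; dotted quarter = 12; dotted quarter = 12; half note = 16; eighth = 4.
Sum: 4 + 3 + 8 + 16 + 6 + 12 + 12 + 16 + 4 = 81.
81 exceeds 80, so the answer is No.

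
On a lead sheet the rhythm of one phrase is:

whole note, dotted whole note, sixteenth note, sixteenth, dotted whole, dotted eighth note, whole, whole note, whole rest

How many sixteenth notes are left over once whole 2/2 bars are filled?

One bar of 2/2 = 16 sixteenth notes.
Each duration in sixteenth notes: whole note = 16; dotted whole note = 24; sixteenth note = 1; sixteenth = 1; dotted whole = 24; dotted eighth note = 3; whole = 16; whole note = 16; whole rest = 16.
Adding: 16 + 24 + 1 + 1 + 24 + 3 + 16 + 16 + 16 = 117.
117 ÷ 16 = 7 complete bars with 5 sixteenth notes remaining.

5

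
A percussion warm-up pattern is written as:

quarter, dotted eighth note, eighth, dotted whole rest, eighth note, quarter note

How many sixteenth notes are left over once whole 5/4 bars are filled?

One bar of 5/4 = 20 sixteenth notes.
In sixteenth notes: quarter = 4; dotted eighth note = 3; eighth = 2; dotted whole rest = 24; eighth note = 2; quarter note = 4.
Total: 4 + 3 + 2 + 24 + 2 + 4 = 39.
39 ÷ 20 = 1 complete bar with 19 sixteenth notes remaining.

19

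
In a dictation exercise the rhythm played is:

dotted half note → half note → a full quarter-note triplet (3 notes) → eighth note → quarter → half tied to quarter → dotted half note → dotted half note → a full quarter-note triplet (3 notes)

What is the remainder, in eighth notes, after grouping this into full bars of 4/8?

3

One bar of 4/8 = 4 eighth notes.
Express everything in eighth notes: dotted half note = 6; half note = 4; a full quarter-note triplet (3 notes) (three triplet quarters span one half) = 4; eighth note = 1; quarter = 2; half tied to quarter (half + quarter) = 6; dotted half note = 6; dotted half note = 6; a full quarter-note triplet (3 notes) (three triplet quarters span one half) = 4.
Sum: 6 + 4 + 4 + 1 + 2 + 6 + 6 + 6 + 4 = 39.
39 ÷ 4 = 9 complete bars with 3 eighth notes remaining.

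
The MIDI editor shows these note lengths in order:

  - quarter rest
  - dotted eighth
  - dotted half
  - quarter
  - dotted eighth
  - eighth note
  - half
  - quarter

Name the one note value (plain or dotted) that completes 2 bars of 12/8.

2 bars of 12/8 = 48 sixteenth notes.
Working in sixteenth notes: quarter rest = 4; dotted eighth = 3; dotted half = 12; quarter = 4; dotted eighth = 3; eighth note = 2; half = 8; quarter = 4.
Adding: 4 + 3 + 12 + 4 + 3 + 2 + 8 + 4 = 40.
Remaining: 48 − 40 = 8 sixteenth notes, which is a half note.

half note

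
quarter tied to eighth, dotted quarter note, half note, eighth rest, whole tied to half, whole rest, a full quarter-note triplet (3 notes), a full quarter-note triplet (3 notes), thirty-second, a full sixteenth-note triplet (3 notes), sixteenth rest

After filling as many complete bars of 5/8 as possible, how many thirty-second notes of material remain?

One bar of 5/8 = 20 thirty-second notes.
Convert each value to thirty-second notes: quarter tied to eighth (quarter + eighth) = 12; dotted quarter note = 12; half note = 16; eighth rest = 4; whole tied to half (whole + half) = 48; whole rest = 32; a full quarter-note triplet (3 notes) (three triplet quarters span one half) = 16; a full quarter-note triplet (3 notes) (three triplet quarters span one half) = 16; thirty-second = 1; a full sixteenth-note triplet (3 notes) (three triplet sixteenths span one eighth) = 4; sixteenth rest = 2.
Sum: 12 + 12 + 16 + 4 + 48 + 32 + 16 + 16 + 1 + 4 + 2 = 163.
163 ÷ 20 = 8 complete bars with 3 thirty-second notes remaining.

3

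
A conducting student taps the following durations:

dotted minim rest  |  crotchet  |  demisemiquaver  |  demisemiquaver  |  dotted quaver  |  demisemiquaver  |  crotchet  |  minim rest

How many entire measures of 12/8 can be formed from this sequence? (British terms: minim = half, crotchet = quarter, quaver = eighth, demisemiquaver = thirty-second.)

One bar of 12/8 = 48 thirty-second notes.
Express everything in thirty-second notes: dotted minim rest = 24; crotchet = 8; demisemiquaver = 1; demisemiquaver = 1; dotted quaver = 6; demisemiquaver = 1; crotchet = 8; minim rest = 16.
Adding: 24 + 8 + 1 + 1 + 6 + 1 + 8 + 16 = 65.
65 ÷ 48 = 1 complete bar with 17 left over.

1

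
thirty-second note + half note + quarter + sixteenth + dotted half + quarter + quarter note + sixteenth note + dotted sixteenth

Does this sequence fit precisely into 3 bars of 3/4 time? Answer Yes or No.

One bar of 3/4 = 24 thirty-second notes, so 3 bars = 72.
In thirty-second notes: thirty-second note = 1; half note = 16; quarter = 8; sixteenth = 2; dotted half = 24; quarter = 8; quarter note = 8; sixteenth note = 2; dotted sixteenth = 3.
Sum: 1 + 16 + 8 + 2 + 24 + 8 + 8 + 2 + 3 = 72.
72 equals 72, so the answer is Yes.

Yes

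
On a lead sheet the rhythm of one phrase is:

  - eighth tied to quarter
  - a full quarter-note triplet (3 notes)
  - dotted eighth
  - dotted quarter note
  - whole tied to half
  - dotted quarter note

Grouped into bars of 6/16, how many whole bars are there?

8

One bar of 6/16 = 6 sixteenth notes.
Working in sixteenth notes: eighth tied to quarter (eighth + quarter) = 6; a full quarter-note triplet (3 notes) (three triplet quarters span one half) = 8; dotted eighth = 3; dotted quarter note = 6; whole tied to half (whole + half) = 24; dotted quarter note = 6.
Altogether 6 + 8 + 3 + 6 + 24 + 6 = 53.
53 ÷ 6 = 8 complete bars with 5 left over.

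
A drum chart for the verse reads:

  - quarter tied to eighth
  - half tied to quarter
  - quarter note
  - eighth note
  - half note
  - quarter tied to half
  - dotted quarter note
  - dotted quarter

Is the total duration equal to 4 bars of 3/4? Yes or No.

No

One bar of 3/4 = 6 eighth notes, so 4 bars = 24.
Each duration in eighth notes: quarter tied to eighth (quarter + eighth) = 3; half tied to quarter (half + quarter) = 6; quarter note = 2; eighth note = 1; half note = 4; quarter tied to half (quarter + half) = 6; dotted quarter note = 3; dotted quarter = 3.
Altogether 3 + 6 + 2 + 1 + 4 + 6 + 3 + 3 = 28.
28 exceeds 24, so the answer is No.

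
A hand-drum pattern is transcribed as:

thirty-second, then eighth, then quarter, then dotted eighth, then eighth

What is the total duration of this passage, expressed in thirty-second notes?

Working in thirty-second notes: thirty-second = 1; eighth = 4; quarter = 8; dotted eighth = 6; eighth = 4.
Sum: 1 + 4 + 8 + 6 + 4 = 23 thirty-second notes.

23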